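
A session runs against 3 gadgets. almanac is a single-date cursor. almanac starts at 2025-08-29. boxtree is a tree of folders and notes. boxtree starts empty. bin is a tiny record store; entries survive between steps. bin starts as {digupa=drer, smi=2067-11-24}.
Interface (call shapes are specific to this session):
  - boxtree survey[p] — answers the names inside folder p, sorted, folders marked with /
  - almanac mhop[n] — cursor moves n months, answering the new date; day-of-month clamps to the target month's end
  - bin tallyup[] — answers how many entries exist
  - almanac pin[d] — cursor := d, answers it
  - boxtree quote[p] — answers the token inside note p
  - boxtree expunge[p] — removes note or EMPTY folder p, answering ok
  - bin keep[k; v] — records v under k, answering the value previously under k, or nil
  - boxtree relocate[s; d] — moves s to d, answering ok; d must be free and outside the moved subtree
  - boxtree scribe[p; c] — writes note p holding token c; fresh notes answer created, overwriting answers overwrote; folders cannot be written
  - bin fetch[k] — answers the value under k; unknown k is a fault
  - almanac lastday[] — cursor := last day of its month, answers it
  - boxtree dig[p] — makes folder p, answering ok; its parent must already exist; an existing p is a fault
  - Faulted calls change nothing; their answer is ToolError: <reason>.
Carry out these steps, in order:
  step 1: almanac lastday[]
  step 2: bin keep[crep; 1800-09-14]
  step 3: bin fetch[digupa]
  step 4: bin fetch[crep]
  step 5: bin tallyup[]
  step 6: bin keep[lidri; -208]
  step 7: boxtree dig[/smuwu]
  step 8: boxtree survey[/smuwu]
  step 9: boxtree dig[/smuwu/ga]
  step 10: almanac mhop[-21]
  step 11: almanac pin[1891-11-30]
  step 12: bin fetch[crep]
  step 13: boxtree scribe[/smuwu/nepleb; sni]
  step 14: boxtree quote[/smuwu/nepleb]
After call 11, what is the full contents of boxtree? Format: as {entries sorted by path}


Answer: {smuwu/, smuwu/ga/}

Derivation:
I call almanac lastday: 2025-08-31.
I invoke bin keep passing crep, 1800-09-14, — result: nil.
I use bin fetch passing digupa, and observe drer.
Now I run bin fetch passing crep: 1800-09-14.
I invoke bin tallyup, which returns 3.
Calling bin keep passing lidri, -208, which returns nil.
Then boxtree dig passing /smuwu, yielding ok.
I try boxtree survey passing /smuwu, and get [].
Using boxtree dig passing /smuwu/ga, and see ok.
I try almanac mhop passing -21: 2023-11-30.
Calling almanac pin passing 1891-11-30, and see 1891-11-30.
Using bin fetch passing crep, → 1800-09-14.
Then boxtree scribe passing /smuwu/nepleb, sni, — result: created.
I invoke boxtree quote passing /smuwu/nepleb, which returns sni.


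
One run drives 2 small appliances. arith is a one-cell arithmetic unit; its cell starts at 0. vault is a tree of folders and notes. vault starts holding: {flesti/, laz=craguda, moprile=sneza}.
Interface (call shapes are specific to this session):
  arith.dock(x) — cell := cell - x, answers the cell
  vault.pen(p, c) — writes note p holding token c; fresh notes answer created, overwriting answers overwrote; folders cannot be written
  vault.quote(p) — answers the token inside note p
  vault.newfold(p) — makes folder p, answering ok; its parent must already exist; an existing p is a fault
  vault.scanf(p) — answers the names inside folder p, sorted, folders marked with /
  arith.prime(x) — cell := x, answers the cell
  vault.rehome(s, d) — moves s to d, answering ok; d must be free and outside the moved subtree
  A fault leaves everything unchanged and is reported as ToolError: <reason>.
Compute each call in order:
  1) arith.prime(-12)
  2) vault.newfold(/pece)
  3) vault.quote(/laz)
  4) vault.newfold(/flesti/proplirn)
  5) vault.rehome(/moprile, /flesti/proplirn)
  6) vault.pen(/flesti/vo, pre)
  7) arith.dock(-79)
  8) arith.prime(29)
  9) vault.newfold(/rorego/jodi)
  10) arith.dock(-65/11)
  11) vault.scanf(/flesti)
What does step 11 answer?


Answer: [proplirn/, vo]

Derivation:
>>> prime x='-12'
  -12
>>> newfold p='/pece'
  ok
>>> quote p='/laz'
  craguda
>>> newfold p='/flesti/proplirn'
  ok
>>> rehome s='/moprile' d='/flesti/proplirn'
  ToolError: exists
>>> pen p='/flesti/vo' c='pre'
  created
>>> dock x='-79'
  67
>>> prime x='29'
  29
>>> newfold p='/rorego/jodi'
  ToolError: no parent
>>> dock x='-65/11'
  384/11
>>> scanf p='/flesti'
  [proplirn/, vo]


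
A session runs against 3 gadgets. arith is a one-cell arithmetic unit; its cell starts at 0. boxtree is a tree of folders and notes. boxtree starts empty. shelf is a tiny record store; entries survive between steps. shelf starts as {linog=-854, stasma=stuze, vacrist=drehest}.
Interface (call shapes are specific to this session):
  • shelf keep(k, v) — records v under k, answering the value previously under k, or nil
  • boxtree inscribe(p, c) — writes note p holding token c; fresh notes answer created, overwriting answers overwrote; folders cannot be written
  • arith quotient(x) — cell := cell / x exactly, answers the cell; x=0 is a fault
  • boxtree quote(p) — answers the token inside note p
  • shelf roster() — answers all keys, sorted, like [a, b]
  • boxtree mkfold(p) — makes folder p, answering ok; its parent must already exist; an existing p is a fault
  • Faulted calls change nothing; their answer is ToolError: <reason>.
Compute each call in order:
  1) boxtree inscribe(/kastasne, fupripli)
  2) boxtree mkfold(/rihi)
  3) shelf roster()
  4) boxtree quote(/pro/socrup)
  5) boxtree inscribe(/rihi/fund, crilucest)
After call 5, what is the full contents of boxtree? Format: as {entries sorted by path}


Answer: {kastasne=fupripli, rihi/, rihi/fund=crilucest}

Derivation:
I use boxtree inscribe on p='/kastasne', c='fupripli', giving created.
Calling boxtree mkfold on p='/rihi', and observe ok.
I try shelf roster(), yielding [linog, stasma, vacrist].
Now I run boxtree quote on p='/pro/socrup', — result: ToolError: not found.
I try boxtree inscribe on p='/rihi/fund', c='crilucest', → created.


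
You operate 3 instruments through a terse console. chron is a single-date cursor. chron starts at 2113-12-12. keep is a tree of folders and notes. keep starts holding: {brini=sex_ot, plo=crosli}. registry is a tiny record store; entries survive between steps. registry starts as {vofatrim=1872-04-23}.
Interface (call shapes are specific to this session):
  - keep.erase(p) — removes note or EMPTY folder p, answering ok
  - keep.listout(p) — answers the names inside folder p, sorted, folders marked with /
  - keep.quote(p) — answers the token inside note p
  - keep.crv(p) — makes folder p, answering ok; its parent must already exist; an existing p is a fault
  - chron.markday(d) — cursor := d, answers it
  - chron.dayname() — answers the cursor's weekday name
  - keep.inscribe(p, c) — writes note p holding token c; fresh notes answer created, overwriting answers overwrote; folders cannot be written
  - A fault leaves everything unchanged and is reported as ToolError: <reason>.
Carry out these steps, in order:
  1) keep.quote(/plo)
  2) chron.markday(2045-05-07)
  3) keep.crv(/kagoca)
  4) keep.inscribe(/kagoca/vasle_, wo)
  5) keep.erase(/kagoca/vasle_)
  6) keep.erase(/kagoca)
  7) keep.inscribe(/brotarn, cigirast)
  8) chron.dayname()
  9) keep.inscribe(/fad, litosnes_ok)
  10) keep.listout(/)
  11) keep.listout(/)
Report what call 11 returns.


Then keep.quote using p→/plo, giving crosli.
Now I run chron.markday using d→2045-05-07: 2045-05-07.
Using keep.crv using p→/kagoca: ok.
Calling keep.inscribe using p→/kagoca/vasle_, c→wo, giving created.
Using keep.erase using p→/kagoca/vasle_, and get ok.
Then keep.erase using p→/kagoca: ok.
Next I call keep.inscribe using p→/brotarn, c→cigirast, and see created.
Calling chron.dayname(), giving Sunday.
Then keep.inscribe using p→/fad, c→litosnes_ok, and observe created.
I run keep.listout using p→/, → [brini, brotarn, fad, plo].
I call keep.listout using p→/, giving [brini, brotarn, fad, plo].

Answer: [brini, brotarn, fad, plo]


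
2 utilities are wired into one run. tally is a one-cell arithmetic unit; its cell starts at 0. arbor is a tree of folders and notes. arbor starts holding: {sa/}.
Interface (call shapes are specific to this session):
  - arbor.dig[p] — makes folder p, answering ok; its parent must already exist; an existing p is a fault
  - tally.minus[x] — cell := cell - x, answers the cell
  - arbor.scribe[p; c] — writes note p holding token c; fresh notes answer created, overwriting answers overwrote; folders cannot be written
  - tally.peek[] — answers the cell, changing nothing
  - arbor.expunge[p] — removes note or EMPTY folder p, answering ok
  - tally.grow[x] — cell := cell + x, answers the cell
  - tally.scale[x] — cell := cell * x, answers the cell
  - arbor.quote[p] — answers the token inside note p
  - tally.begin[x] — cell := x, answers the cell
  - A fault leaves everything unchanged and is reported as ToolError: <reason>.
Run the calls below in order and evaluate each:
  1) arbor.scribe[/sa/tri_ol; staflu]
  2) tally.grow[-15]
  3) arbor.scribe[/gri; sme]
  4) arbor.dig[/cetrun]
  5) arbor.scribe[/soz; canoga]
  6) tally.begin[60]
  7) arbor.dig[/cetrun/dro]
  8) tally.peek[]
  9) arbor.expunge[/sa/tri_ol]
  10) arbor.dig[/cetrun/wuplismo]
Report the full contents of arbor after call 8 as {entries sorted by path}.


> arbor.scribe p→/sa/tri_ol c→staflu
[out] created
> tally.grow x→-15
[out] -15
> arbor.scribe p→/gri c→sme
[out] created
> arbor.dig p→/cetrun
[out] ok
> arbor.scribe p→/soz c→canoga
[out] created
> tally.begin x→60
[out] 60
> arbor.dig p→/cetrun/dro
[out] ok
> tally.peek
[out] 60
> arbor.expunge p→/sa/tri_ol
[out] ok
> arbor.dig p→/cetrun/wuplismo
[out] ok

Answer: {cetrun/, cetrun/dro/, gri=sme, sa/, sa/tri_ol=staflu, soz=canoga}


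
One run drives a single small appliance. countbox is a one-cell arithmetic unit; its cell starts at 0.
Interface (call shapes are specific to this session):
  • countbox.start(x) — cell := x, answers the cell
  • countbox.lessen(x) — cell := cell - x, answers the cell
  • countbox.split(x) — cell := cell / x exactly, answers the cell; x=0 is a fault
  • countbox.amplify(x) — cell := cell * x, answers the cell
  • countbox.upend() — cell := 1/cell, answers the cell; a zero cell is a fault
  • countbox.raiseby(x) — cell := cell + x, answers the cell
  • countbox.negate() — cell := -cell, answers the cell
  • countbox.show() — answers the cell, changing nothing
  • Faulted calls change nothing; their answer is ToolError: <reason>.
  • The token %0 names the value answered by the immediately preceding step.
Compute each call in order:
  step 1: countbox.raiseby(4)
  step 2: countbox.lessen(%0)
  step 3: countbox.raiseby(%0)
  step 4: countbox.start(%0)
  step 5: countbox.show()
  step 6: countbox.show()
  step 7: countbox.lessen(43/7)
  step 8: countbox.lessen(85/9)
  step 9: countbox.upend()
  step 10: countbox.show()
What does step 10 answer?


Answer: -63/982

Derivation:
-- countbox.raiseby(x='4') -> 4
-- countbox.lessen(x='%0') -> 0
-- countbox.raiseby(x='%0') -> 0
-- countbox.start(x='%0') -> 0
-- countbox.show() -> 0
-- countbox.show() -> 0
-- countbox.lessen(x='43/7') -> -43/7
-- countbox.lessen(x='85/9') -> -982/63
-- countbox.upend() -> -63/982
-- countbox.show() -> -63/982


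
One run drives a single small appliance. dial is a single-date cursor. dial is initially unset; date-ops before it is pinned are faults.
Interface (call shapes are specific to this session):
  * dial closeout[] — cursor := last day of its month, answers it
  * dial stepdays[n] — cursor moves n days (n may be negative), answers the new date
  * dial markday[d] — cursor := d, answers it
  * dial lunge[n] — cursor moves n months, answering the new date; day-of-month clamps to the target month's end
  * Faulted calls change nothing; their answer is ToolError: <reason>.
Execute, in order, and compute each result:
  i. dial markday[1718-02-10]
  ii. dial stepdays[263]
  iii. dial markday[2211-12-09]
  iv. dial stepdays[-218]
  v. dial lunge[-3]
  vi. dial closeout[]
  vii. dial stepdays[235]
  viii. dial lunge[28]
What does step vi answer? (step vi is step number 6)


-> dial markday(d: 1718-02-10)
<- 1718-02-10
-> dial stepdays(n: 263)
<- 1718-10-31
-> dial markday(d: 2211-12-09)
<- 2211-12-09
-> dial stepdays(n: -218)
<- 2211-05-05
-> dial lunge(n: -3)
<- 2211-02-05
-> dial closeout()
<- 2211-02-28
-> dial stepdays(n: 235)
<- 2211-10-21
-> dial lunge(n: 28)
<- 2214-02-21

Answer: 2211-02-28


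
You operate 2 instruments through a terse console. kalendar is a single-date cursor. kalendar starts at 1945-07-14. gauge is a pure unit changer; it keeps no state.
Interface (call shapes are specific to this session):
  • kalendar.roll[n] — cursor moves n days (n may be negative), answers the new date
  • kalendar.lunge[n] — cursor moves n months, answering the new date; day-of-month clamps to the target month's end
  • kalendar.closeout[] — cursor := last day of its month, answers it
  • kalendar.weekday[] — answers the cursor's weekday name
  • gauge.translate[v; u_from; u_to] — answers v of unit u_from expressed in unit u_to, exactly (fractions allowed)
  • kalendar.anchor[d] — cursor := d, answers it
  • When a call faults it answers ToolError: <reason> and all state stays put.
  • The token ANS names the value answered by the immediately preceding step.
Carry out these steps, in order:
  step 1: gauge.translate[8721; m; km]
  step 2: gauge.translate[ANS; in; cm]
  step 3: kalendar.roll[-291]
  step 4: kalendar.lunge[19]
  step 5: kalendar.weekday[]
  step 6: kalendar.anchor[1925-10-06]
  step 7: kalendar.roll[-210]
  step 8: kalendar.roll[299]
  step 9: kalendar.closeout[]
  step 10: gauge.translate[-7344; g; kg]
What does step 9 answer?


Now I run gauge.translate on v='8721', u_from='m', u_to='km', giving 8721/1000.
Calling gauge.translate on v='ANS', u_from='in', u_to='cm', yielding 1107567/50000.
Using kalendar.roll on n='-291', and get 1944-09-26.
Using kalendar.lunge on n='19', — result: 1946-04-26.
Next I call kalendar.weekday(), giving Friday.
Invoking kalendar.anchor on d='1925-10-06', giving 1925-10-06.
I call kalendar.roll on n='-210', → 1925-03-10.
Invoking kalendar.roll on n='299', which returns 1926-01-03.
Calling kalendar.closeout, yielding 1926-01-31.
I use gauge.translate on v='-7344', u_from='g', u_to='kg', and see -918/125.

Answer: 1926-01-31


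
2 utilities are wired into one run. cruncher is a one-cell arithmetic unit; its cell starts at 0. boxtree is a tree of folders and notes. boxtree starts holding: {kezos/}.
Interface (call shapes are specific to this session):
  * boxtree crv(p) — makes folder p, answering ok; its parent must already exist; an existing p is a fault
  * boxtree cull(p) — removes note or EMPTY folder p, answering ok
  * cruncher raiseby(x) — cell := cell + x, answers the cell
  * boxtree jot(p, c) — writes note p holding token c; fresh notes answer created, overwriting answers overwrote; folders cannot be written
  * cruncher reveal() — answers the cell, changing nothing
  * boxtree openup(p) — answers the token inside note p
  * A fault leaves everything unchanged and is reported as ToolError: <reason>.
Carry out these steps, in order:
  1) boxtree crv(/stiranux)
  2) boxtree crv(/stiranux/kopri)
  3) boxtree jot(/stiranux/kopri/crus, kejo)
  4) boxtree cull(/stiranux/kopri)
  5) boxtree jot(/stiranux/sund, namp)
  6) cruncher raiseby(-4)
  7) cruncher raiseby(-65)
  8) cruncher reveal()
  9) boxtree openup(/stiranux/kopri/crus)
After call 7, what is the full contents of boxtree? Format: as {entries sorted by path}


Answer: {kezos/, stiranux/, stiranux/kopri/, stiranux/kopri/crus=kejo, stiranux/sund=namp}

Derivation:
I call boxtree crv using /stiranux, and observe ok.
Next I call boxtree crv using /stiranux/kopri, which returns ok.
Then boxtree jot using /stiranux/kopri/crus, kejo, yielding created.
Now I run boxtree cull using /stiranux/kopri, → ToolError: not empty.
I run boxtree jot using /stiranux/sund, namp, — result: created.
Then cruncher raiseby using -4, yielding -4.
I call cruncher raiseby using -65: -69.
Calling cruncher reveal, and observe -69.
I call boxtree openup using /stiranux/kopri/crus, and see kejo.


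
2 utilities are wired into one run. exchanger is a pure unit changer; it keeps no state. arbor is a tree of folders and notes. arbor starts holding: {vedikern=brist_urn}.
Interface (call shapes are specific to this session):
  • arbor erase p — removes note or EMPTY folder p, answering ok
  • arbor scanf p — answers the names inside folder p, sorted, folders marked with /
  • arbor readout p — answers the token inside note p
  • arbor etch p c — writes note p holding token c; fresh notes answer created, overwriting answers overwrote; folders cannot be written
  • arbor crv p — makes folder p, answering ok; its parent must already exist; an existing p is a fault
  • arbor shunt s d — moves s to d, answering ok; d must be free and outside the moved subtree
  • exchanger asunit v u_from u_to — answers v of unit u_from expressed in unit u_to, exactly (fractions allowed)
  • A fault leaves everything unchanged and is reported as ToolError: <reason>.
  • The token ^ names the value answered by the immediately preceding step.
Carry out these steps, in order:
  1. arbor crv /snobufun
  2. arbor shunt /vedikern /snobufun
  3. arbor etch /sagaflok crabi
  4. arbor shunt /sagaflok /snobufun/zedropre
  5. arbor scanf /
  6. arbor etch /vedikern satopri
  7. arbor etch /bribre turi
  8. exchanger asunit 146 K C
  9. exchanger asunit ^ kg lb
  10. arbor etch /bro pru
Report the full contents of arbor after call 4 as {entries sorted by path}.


[in] arbor crv p=/snobufun
= ok
[in] arbor shunt s=/vedikern d=/snobufun
= ToolError: exists
[in] arbor etch p=/sagaflok c=crabi
= created
[in] arbor shunt s=/sagaflok d=/snobufun/zedropre
= ok
[in] arbor scanf p=/
= [snobufun/, vedikern]
[in] arbor etch p=/vedikern c=satopri
= overwrote
[in] arbor etch p=/bribre c=turi
= created
[in] exchanger asunit v=146 u_from=K u_to=C
= -2543/20
[in] exchanger asunit v=^ u_from=kg u_to=lb
= -12715000000/45359237
[in] arbor etch p=/bro c=pru
= created

Answer: {snobufun/, snobufun/zedropre=crabi, vedikern=brist_urn}


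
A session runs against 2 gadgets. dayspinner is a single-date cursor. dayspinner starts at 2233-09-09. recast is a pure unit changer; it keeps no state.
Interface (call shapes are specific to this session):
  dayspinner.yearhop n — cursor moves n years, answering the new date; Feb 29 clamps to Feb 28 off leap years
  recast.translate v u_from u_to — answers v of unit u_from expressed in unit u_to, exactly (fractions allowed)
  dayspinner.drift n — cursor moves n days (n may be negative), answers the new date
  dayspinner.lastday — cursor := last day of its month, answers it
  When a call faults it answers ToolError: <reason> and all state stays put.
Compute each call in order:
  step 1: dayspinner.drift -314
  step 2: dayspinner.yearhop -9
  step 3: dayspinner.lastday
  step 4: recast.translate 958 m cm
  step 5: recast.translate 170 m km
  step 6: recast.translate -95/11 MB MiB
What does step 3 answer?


Do: dayspinner.drift[-314]
See: 2232-10-30
Do: dayspinner.yearhop[-9]
See: 2223-10-30
Do: dayspinner.lastday[]
See: 2223-10-31
Do: recast.translate[958; m; cm]
See: 95800
Do: recast.translate[170; m; km]
See: 17/100
Do: recast.translate[-95/11; MB; MiB]
See: -1484375/180224

Answer: 2223-10-31


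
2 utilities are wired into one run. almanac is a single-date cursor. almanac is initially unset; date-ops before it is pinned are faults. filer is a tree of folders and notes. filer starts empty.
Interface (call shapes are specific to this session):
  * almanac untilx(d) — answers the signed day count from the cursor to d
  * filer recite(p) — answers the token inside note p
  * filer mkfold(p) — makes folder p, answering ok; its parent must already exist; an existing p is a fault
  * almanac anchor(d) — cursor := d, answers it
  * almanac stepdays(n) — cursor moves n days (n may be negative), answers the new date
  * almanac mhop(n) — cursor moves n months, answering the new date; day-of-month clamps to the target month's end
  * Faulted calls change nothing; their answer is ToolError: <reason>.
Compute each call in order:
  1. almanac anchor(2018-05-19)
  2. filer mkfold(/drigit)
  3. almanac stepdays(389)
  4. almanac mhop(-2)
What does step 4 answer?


I try almanac anchor passing d→2018-05-19, and see 2018-05-19.
Using filer mkfold passing p→/drigit, and observe ok.
I call almanac stepdays passing n→389, → 2019-06-12.
I run almanac mhop passing n→-2, giving 2019-04-12.

Answer: 2019-04-12


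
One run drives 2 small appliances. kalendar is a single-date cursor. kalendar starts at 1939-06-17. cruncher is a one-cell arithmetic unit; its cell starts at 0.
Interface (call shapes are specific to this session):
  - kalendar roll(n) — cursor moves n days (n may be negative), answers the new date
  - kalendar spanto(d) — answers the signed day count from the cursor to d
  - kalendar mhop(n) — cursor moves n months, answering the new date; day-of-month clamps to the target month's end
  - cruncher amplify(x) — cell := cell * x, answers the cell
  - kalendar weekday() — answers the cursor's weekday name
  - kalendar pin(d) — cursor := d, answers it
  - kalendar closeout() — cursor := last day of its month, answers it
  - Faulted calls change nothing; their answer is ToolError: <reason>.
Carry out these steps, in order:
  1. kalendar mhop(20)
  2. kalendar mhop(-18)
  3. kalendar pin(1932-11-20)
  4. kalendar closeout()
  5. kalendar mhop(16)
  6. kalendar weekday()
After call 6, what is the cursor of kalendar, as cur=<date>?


Answer: cur=1934-03-30

Derivation:
Act: kalendar mhop[n='20']
Obs: 1941-02-17
Act: kalendar mhop[n='-18']
Obs: 1939-08-17
Act: kalendar pin[d='1932-11-20']
Obs: 1932-11-20
Act: kalendar closeout[]
Obs: 1932-11-30
Act: kalendar mhop[n='16']
Obs: 1934-03-30
Act: kalendar weekday[]
Obs: Friday


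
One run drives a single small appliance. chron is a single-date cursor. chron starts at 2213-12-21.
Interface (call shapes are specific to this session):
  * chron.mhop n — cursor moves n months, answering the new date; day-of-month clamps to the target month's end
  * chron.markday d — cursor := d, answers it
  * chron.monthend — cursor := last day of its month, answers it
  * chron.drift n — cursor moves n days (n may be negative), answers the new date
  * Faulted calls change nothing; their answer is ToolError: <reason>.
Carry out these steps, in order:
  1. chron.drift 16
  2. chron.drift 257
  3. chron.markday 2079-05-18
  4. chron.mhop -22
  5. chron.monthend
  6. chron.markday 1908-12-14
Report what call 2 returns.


I run chron.drift using n='16', → 2214-01-06.
I invoke chron.drift using n='257', and see 2214-09-20.
I use chron.markday using d='2079-05-18', — result: 2079-05-18.
I invoke chron.mhop using n='-22', yielding 2077-07-18.
I run chron.monthend(), yielding 2077-07-31.
Calling chron.markday using d='1908-12-14', yielding 1908-12-14.

Answer: 2214-09-20


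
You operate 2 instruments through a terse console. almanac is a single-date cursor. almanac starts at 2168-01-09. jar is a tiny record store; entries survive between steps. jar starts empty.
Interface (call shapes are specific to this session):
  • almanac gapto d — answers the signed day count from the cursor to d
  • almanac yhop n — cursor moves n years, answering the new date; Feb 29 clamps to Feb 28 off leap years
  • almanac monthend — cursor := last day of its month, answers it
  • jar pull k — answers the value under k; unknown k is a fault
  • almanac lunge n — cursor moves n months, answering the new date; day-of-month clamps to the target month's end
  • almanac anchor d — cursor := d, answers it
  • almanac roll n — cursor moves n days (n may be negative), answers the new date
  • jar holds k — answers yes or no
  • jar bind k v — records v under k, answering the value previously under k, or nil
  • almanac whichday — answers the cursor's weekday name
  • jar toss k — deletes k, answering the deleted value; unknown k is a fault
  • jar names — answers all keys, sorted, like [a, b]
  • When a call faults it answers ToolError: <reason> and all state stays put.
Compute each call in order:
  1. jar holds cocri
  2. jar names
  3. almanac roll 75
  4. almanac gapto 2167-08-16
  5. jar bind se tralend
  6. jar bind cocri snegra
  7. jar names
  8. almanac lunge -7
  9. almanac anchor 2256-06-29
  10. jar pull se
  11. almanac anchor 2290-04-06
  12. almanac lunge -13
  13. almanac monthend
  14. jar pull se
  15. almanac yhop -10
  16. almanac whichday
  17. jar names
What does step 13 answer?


Answer: 2289-03-31

Derivation:
==> jar holds(k: cocri)
<== no
==> jar names()
<== []
==> almanac roll(n: 75)
<== 2168-03-24
==> almanac gapto(d: 2167-08-16)
<== -221
==> jar bind(k: se, v: tralend)
<== nil
==> jar bind(k: cocri, v: snegra)
<== nil
==> jar names()
<== [cocri, se]
==> almanac lunge(n: -7)
<== 2167-08-24
==> almanac anchor(d: 2256-06-29)
<== 2256-06-29
==> jar pull(k: se)
<== tralend
==> almanac anchor(d: 2290-04-06)
<== 2290-04-06
==> almanac lunge(n: -13)
<== 2289-03-06
==> almanac monthend()
<== 2289-03-31
==> jar pull(k: se)
<== tralend
==> almanac yhop(n: -10)
<== 2279-03-31
==> almanac whichday()
<== Monday
==> jar names()
<== [cocri, se]


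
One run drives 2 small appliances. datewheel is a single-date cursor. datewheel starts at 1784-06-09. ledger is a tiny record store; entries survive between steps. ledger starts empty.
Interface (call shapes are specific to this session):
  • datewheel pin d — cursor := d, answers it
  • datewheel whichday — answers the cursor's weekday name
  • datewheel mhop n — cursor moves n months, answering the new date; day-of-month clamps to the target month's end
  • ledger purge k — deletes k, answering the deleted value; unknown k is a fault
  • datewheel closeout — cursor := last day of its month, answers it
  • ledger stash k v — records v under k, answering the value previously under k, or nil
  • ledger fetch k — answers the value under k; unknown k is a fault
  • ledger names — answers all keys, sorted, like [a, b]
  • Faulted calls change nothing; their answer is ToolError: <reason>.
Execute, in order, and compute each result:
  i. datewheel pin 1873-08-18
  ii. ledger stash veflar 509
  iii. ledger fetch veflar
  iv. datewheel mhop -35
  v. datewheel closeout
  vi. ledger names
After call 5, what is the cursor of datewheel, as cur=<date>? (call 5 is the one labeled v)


Answer: cur=1870-09-30

Derivation:
Now I run datewheel pin passing d→1873-08-18: 1873-08-18.
I invoke ledger stash passing k→veflar, v→509, giving nil.
Next I call ledger fetch passing k→veflar, and observe 509.
Next I call datewheel mhop passing n→-35, — result: 1870-09-18.
I run datewheel closeout, — result: 1870-09-30.
Then ledger names(), → [veflar].


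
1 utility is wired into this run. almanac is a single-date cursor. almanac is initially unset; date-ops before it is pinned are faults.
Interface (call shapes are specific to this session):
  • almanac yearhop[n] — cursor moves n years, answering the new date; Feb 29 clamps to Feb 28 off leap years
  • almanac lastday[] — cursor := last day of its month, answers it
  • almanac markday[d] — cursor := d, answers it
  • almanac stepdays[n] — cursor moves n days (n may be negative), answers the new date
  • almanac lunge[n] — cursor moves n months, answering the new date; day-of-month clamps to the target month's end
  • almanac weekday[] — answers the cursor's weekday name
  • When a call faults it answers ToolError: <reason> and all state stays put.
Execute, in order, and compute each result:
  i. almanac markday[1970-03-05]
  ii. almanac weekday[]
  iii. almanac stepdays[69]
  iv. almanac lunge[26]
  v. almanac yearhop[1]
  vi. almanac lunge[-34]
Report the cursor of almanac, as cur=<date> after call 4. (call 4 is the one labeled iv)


Answer: cur=1972-07-13

Derivation:
// almanac markday(d='1970-03-05') => 1970-03-05
// almanac weekday() => Thursday
// almanac stepdays(n='69') => 1970-05-13
// almanac lunge(n='26') => 1972-07-13
// almanac yearhop(n='1') => 1973-07-13
// almanac lunge(n='-34') => 1970-09-13


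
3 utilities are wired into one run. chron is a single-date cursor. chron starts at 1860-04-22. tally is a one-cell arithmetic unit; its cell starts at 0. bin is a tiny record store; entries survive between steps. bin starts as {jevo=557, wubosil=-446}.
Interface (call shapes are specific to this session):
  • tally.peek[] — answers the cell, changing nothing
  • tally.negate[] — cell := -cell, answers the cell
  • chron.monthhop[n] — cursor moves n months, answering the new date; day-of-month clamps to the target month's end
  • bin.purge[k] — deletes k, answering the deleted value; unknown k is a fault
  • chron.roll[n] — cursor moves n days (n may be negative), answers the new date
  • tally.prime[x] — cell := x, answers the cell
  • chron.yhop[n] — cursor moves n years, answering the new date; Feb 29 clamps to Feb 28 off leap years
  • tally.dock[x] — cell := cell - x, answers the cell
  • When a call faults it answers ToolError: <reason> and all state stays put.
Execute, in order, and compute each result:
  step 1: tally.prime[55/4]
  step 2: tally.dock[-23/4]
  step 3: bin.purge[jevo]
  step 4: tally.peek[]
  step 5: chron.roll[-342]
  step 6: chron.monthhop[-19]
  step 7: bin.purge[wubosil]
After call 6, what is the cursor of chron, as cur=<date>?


> prime x='55/4'
= 55/4
> dock x='-23/4'
= 39/2
> purge k='jevo'
= 557
> peek
= 39/2
> roll n='-342'
= 1859-05-16
> monthhop n='-19'
= 1857-10-16
> purge k='wubosil'
= -446

Answer: cur=1857-10-16


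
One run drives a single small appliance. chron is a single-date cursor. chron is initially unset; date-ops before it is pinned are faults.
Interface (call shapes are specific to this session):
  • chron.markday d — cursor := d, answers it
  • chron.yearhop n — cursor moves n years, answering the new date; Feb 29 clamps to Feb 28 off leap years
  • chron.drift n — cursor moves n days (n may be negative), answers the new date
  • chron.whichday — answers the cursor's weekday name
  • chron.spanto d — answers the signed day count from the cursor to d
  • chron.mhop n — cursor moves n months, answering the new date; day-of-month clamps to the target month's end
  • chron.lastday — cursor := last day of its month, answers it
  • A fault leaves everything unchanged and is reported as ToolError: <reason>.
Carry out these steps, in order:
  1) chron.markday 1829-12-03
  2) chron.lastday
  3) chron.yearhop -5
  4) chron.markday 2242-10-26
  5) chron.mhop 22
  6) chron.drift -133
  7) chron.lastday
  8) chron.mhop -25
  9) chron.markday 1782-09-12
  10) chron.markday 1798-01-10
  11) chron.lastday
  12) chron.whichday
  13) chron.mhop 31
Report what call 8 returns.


Answer: 2242-03-30

Derivation:
-- 1. chron.markday(d='1829-12-03') -> 1829-12-03
-- 2. chron.lastday() -> 1829-12-31
-- 3. chron.yearhop(n='-5') -> 1824-12-31
-- 4. chron.markday(d='2242-10-26') -> 2242-10-26
-- 5. chron.mhop(n='22') -> 2244-08-26
-- 6. chron.drift(n='-133') -> 2244-04-15
-- 7. chron.lastday() -> 2244-04-30
-- 8. chron.mhop(n='-25') -> 2242-03-30
-- 9. chron.markday(d='1782-09-12') -> 1782-09-12
-- 10. chron.markday(d='1798-01-10') -> 1798-01-10
-- 11. chron.lastday() -> 1798-01-31
-- 12. chron.whichday() -> Wednesday
-- 13. chron.mhop(n='31') -> 1800-08-31


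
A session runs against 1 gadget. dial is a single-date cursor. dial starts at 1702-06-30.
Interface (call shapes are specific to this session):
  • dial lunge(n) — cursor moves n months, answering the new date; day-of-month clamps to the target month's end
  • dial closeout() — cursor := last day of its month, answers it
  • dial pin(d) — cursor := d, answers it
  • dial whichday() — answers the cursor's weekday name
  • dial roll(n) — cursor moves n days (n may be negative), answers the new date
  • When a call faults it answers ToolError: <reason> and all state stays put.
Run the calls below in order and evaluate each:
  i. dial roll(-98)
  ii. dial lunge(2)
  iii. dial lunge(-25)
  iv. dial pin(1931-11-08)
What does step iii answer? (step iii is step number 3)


I use dial roll using n: -98, and get 1702-03-24.
I call dial lunge using n: 2, and see 1702-05-24.
I call dial lunge using n: -25: 1700-04-24.
Then dial pin using d: 1931-11-08, giving 1931-11-08.

Answer: 1700-04-24


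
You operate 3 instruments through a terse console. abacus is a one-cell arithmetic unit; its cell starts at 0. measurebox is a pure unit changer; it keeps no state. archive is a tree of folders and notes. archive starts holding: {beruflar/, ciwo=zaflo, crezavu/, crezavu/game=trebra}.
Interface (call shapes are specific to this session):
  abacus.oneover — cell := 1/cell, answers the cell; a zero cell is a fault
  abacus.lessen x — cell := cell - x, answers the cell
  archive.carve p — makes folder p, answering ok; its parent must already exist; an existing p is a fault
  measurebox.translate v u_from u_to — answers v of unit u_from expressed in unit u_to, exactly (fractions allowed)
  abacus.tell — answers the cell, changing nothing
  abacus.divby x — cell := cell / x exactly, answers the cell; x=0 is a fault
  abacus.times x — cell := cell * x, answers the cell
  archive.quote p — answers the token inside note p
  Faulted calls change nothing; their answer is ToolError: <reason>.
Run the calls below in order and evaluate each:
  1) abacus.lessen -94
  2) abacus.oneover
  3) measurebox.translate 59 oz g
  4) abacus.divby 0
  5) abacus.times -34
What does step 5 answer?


Answer: -17/47

Derivation:
;; 1. abacus.lessen(x='-94') -> 94
;; 2. abacus.oneover() -> 1/94
;; 3. measurebox.translate(v='59', u_from='oz', u_to='g') -> 2676194983/1600000
;; 4. abacus.divby(x='0') -> ToolError: division by zero
;; 5. abacus.times(x='-34') -> -17/47


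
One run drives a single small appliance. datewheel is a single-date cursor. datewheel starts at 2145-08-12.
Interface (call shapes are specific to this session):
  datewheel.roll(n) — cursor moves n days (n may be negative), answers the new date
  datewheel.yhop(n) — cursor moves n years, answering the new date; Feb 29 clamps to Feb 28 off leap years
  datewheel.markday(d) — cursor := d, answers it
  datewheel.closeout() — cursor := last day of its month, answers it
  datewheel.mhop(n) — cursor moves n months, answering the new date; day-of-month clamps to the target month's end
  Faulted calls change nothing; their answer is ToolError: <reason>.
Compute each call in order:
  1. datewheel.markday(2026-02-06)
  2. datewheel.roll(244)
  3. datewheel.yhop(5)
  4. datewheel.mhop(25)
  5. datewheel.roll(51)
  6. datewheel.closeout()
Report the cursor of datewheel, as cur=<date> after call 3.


[in] markday d='2026-02-06'
[out] 2026-02-06
[in] roll n='244'
[out] 2026-10-08
[in] yhop n='5'
[out] 2031-10-08
[in] mhop n='25'
[out] 2033-11-08
[in] roll n='51'
[out] 2033-12-29
[in] closeout
[out] 2033-12-31

Answer: cur=2031-10-08


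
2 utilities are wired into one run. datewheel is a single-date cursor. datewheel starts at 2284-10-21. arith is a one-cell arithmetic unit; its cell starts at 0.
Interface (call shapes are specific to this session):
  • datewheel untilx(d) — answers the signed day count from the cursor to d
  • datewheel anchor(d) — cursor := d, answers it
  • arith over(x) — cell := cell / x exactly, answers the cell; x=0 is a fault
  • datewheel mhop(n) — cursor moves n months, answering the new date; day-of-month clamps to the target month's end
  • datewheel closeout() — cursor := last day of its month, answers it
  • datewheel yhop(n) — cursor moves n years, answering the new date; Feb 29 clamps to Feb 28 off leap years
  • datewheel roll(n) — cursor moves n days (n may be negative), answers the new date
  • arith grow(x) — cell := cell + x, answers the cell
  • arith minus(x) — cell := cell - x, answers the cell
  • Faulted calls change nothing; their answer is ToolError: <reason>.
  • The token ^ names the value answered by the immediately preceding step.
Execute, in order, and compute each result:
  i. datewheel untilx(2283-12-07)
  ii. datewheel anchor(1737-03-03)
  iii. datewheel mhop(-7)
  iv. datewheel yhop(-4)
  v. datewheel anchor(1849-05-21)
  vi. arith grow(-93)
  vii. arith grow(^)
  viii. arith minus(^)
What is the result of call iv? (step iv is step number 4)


Answer: 1732-08-03

Derivation:
Do: datewheel untilx[d='2283-12-07']
See: -319
Do: datewheel anchor[d='1737-03-03']
See: 1737-03-03
Do: datewheel mhop[n='-7']
See: 1736-08-03
Do: datewheel yhop[n='-4']
See: 1732-08-03
Do: datewheel anchor[d='1849-05-21']
See: 1849-05-21
Do: arith grow[x='-93']
See: -93
Do: arith grow[x='^']
See: -186
Do: arith minus[x='^']
See: 0


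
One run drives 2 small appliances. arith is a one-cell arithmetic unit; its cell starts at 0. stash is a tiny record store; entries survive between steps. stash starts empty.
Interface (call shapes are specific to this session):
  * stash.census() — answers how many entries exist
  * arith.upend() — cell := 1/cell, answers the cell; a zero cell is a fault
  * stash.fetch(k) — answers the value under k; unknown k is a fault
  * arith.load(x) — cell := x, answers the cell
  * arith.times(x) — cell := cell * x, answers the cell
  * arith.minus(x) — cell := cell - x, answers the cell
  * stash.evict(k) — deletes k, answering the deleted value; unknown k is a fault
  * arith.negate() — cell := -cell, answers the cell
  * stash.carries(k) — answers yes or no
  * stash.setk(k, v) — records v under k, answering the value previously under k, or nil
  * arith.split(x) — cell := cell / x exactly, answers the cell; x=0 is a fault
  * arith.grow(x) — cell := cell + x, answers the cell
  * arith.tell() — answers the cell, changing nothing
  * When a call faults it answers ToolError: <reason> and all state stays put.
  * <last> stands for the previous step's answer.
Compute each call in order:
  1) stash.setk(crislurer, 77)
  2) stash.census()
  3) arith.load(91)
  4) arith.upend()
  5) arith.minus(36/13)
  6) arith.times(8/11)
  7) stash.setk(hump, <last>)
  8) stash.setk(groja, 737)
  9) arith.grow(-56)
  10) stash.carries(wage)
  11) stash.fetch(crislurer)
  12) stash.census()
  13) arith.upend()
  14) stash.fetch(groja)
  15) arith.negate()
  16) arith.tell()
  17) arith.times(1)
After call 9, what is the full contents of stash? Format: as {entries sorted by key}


[in] stash.setk k=crislurer v=77
  nil
[in] stash.census
  1
[in] arith.load x=91
  91
[in] arith.upend
  1/91
[in] arith.minus x=36/13
  -251/91
[in] arith.times x=8/11
  -2008/1001
[in] stash.setk k=hump v=<last>
  nil
[in] stash.setk k=groja v=737
  nil
[in] arith.grow x=-56
  -58064/1001
[in] stash.carries k=wage
  no
[in] stash.fetch k=crislurer
  77
[in] stash.census
  3
[in] arith.upend
  -1001/58064
[in] stash.fetch k=groja
  737
[in] arith.negate
  1001/58064
[in] arith.tell
  1001/58064
[in] arith.times x=1
  1001/58064

Answer: {crislurer=77, groja=737, hump=-2008/1001}


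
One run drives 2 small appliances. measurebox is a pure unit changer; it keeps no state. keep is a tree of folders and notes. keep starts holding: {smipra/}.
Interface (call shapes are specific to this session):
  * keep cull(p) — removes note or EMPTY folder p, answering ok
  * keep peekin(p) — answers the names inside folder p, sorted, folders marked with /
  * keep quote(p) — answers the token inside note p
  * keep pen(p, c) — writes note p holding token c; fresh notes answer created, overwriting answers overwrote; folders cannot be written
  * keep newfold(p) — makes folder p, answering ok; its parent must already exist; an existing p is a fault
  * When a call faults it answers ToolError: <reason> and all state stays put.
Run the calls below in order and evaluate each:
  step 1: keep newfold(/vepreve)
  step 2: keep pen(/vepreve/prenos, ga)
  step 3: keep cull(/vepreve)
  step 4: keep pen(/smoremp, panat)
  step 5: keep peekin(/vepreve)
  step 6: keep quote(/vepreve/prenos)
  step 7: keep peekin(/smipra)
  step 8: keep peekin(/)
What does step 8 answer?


-- 1. keep newfold(p='/vepreve') => ok
-- 2. keep pen(p='/vepreve/prenos', c='ga') => created
-- 3. keep cull(p='/vepreve') => ToolError: not empty
-- 4. keep pen(p='/smoremp', c='panat') => created
-- 5. keep peekin(p='/vepreve') => [prenos]
-- 6. keep quote(p='/vepreve/prenos') => ga
-- 7. keep peekin(p='/smipra') => []
-- 8. keep peekin(p='/') => [smipra/, smoremp, vepreve/]

Answer: [smipra/, smoremp, vepreve/]
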